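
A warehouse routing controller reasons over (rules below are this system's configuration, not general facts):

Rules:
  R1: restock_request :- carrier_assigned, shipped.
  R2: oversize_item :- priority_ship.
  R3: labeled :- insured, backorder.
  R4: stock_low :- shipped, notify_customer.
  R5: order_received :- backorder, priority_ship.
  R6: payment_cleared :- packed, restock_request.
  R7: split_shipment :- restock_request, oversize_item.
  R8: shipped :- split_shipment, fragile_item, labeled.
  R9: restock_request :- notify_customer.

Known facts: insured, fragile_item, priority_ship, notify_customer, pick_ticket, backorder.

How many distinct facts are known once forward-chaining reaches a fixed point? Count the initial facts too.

[1] R2 [oversize_item :- priority_ship.]; R3 [labeled :- insured, backorder.]; R5 [order_received :- backorder, priority_ship.]; R9 [restock_request :- notify_customer.]. ⇒ new: oversize_item, labeled, order_received, restock_request.
[2] R7 [split_shipment :- restock_request, oversize_item.]. ⇒ new: split_shipment.
[3] R8 [shipped :- split_shipment, fragile_item, labeled.]. ⇒ new: shipped.
[4] R4 [stock_low :- shipped, notify_customer.]. ⇒ new: stock_low.
Closure: {backorder, fragile_item, insured, labeled, notify_customer, order_received, oversize_item, pick_ticket, priority_ship, restock_request, shipped, split_shipment, stock_low} — 13 facts.

13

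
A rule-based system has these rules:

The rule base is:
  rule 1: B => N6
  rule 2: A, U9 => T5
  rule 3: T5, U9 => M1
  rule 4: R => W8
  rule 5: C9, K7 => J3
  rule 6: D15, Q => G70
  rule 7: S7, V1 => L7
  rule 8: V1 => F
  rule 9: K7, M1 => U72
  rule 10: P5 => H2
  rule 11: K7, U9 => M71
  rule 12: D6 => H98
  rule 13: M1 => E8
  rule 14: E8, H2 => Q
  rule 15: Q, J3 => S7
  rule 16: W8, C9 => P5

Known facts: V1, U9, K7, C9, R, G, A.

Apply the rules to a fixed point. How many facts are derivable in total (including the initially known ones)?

20

Round 1: rule 2 [A, U9 => T5]; rule 4 [R => W8]; rule 5 [C9, K7 => J3]; rule 8 [V1 => F]; rule 11 [K7, U9 => M71]. New: T5, W8, J3, F, M71.
Round 2: rule 3 [T5, U9 => M1]; rule 16 [W8, C9 => P5]. New: M1, P5.
Round 3: rule 9 [K7, M1 => U72]; rule 10 [P5 => H2]; rule 13 [M1 => E8]. New: U72, H2, E8.
Round 4: rule 14 [E8, H2 => Q]. New: Q.
Round 5: rule 15 [Q, J3 => S7]. New: S7.
Round 6: rule 7 [S7, V1 => L7]. New: L7.
Closure: {A, C9, E8, F, G, H2, J3, K7, L7, M1, M71, P5, Q, R, S7, T5, U72, U9, V1, W8} — 20 facts.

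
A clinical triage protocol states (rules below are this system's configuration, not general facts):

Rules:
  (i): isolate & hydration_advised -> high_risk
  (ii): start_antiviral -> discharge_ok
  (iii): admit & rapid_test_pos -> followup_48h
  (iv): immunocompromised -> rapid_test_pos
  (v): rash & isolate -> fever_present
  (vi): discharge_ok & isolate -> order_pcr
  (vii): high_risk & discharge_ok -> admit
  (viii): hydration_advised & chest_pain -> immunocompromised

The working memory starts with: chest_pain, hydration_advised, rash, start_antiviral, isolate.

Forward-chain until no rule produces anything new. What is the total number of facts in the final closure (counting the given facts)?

13

Round 1 — (i), (ii), (v), (viii), derive high_risk, discharge_ok, fever_present, immunocompromised.
Round 2 — (iv), (vi), (vii), derive rapid_test_pos, order_pcr, admit.
Round 3 — (iii), derive followup_48h.
Closure: {admit, chest_pain, discharge_ok, fever_present, followup_48h, high_risk, hydration_advised, immunocompromised, isolate, order_pcr, rapid_test_pos, rash, start_antiviral} — 13 facts.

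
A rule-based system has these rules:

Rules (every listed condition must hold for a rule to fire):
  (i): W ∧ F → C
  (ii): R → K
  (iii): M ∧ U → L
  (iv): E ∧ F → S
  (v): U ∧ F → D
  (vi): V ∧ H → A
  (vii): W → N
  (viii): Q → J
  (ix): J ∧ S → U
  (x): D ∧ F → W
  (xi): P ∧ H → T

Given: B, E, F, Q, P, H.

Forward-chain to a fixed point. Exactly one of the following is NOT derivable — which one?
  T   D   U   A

A

Round 1 — (iv), (viii), (xi), derive S, J, T.
Round 2 — (ix), derive U.
Round 3 — (v), derive D.
Round 4 — (x), derive W.
Round 5 — (i), (vii), derive C, N.
Derived: D (round 3), T (round 1), U (round 2). A never appears in any round.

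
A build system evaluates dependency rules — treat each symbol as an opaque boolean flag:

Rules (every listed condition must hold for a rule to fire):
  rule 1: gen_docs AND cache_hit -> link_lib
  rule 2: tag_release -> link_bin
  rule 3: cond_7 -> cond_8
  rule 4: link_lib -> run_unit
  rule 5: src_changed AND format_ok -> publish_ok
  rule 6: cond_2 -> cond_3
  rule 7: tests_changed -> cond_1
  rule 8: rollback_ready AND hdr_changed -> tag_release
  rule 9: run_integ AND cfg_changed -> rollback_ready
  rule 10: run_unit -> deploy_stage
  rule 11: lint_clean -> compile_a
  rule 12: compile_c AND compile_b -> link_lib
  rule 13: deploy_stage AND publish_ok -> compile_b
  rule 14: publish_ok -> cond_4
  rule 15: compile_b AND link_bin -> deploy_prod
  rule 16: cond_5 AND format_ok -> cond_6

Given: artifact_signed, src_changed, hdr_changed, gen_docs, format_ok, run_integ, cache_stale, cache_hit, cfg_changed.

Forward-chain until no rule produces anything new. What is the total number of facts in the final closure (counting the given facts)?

Round 1: rule 1 [gen_docs AND cache_hit -> link_lib]; rule 5 [src_changed AND format_ok -> publish_ok]; rule 9 [run_integ AND cfg_changed -> rollback_ready]. New: link_lib, publish_ok, rollback_ready.
Round 2: rule 4 [link_lib -> run_unit]; rule 8 [rollback_ready AND hdr_changed -> tag_release]; rule 14 [publish_ok -> cond_4]. New: run_unit, tag_release, cond_4.
Round 3: rule 2 [tag_release -> link_bin]; rule 10 [run_unit -> deploy_stage]. New: link_bin, deploy_stage.
Round 4: rule 13 [deploy_stage AND publish_ok -> compile_b]. New: compile_b.
Round 5: rule 15 [compile_b AND link_bin -> deploy_prod]. New: deploy_prod.
Closure: {artifact_signed, cache_hit, cache_stale, cfg_changed, compile_b, cond_4, deploy_prod, deploy_stage, format_ok, gen_docs, hdr_changed, link_bin, link_lib, publish_ok, rollback_ready, run_integ, run_unit, src_changed, tag_release} — 19 facts.

19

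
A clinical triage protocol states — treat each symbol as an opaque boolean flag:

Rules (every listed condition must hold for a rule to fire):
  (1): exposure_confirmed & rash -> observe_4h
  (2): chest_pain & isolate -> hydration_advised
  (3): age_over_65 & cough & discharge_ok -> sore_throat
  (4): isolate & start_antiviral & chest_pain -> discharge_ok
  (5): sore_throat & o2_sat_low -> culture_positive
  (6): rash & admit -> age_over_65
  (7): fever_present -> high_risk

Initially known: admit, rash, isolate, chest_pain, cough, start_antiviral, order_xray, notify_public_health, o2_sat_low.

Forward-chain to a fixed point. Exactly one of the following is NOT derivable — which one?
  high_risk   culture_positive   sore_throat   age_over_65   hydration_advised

Round 1: (2) [chest_pain & isolate -> hydration_advised]; (4) [isolate & start_antiviral & chest_pain -> discharge_ok]; (6) [rash & admit -> age_over_65]. New: hydration_advised, discharge_ok, age_over_65.
Round 2: (3) [age_over_65 & cough & discharge_ok -> sore_throat]. New: sore_throat.
Round 3: (5) [sore_throat & o2_sat_low -> culture_positive]. New: culture_positive.
Derived: hydration_advised (round 1), culture_positive (round 3), sore_throat (round 2), age_over_65 (round 1). high_risk never appears in any round.

high_risk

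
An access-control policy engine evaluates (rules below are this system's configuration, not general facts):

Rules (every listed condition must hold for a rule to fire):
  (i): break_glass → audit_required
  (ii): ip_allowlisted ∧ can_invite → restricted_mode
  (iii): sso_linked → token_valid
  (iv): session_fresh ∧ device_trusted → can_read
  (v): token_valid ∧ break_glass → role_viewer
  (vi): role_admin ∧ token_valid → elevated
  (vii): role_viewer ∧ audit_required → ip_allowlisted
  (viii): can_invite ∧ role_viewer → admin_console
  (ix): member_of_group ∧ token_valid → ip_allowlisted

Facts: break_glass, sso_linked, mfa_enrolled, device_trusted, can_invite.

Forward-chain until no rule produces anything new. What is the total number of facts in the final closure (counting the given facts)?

Round 1: (i) [break_glass → audit_required]; (iii) [sso_linked → token_valid]. Adds audit_required, token_valid.
Round 2: (v) [token_valid ∧ break_glass → role_viewer]. Adds role_viewer.
Round 3: (vii) [role_viewer ∧ audit_required → ip_allowlisted]; (viii) [can_invite ∧ role_viewer → admin_console]. Adds ip_allowlisted, admin_console.
Round 4: (ii) [ip_allowlisted ∧ can_invite → restricted_mode]. Adds restricted_mode.
Closure: {admin_console, audit_required, break_glass, can_invite, device_trusted, ip_allowlisted, mfa_enrolled, restricted_mode, role_viewer, sso_linked, token_valid} — 11 facts.

11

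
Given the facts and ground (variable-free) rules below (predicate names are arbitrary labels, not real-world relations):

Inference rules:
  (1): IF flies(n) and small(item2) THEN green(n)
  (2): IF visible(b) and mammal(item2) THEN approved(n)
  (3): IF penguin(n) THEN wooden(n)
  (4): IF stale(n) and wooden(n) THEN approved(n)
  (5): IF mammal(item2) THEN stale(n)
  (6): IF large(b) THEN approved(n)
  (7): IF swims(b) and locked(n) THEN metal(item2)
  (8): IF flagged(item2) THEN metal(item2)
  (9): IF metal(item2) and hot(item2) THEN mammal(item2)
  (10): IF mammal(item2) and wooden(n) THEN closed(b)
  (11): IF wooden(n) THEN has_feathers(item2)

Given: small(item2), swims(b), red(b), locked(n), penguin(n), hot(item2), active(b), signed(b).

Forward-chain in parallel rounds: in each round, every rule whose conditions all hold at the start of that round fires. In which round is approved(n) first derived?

4

Round 1 — (3), (7), derive wooden(n), metal(item2).
Round 2 — (9), (11), derive mammal(item2), has_feathers(item2).
Round 3 — (5), (10), derive stale(n), closed(b).
Round 4 — (4), derive approved(n).
approved(n) first appears in round 4.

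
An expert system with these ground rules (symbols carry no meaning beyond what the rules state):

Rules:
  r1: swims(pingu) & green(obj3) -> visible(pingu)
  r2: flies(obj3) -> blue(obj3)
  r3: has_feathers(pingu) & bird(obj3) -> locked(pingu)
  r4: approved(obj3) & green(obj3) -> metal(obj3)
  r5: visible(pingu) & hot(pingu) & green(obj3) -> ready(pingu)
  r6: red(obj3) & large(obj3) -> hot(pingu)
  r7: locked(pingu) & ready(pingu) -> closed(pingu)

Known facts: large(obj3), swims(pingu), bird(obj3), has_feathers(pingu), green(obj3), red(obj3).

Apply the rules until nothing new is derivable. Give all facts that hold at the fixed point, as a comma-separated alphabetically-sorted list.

Round 1 fires r1, r3, r6, giving visible(pingu), locked(pingu), hot(pingu).
Round 2 fires r5, giving ready(pingu).
Round 3 fires r7, giving closed(pingu).

bird(obj3), closed(pingu), green(obj3), has_feathers(pingu), hot(pingu), large(obj3), locked(pingu), ready(pingu), red(obj3), swims(pingu), visible(pingu)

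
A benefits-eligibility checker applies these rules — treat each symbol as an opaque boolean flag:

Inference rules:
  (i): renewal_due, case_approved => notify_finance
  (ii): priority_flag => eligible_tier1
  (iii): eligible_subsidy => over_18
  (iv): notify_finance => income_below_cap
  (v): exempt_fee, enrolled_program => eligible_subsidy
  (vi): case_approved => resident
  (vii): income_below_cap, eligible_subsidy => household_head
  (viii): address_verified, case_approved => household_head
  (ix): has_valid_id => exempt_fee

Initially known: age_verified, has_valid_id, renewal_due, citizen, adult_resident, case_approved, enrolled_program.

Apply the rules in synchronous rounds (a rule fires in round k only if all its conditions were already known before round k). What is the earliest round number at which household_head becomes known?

3

Round 1 — (i), (vi), (ix), derive notify_finance, resident, exempt_fee.
Round 2 — (iv), (v), derive income_below_cap, eligible_subsidy.
Round 3 — (iii), (vii), derive over_18, household_head.
household_head first appears in round 3.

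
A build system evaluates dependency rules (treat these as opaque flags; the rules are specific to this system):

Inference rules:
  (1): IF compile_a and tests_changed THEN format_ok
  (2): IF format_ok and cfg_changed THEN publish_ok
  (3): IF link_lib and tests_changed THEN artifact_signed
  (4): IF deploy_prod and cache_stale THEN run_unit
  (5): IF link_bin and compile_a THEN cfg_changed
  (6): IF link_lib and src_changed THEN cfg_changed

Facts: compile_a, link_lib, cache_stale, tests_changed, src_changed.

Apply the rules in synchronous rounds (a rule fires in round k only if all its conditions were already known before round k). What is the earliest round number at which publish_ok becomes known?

2

Round 1: (1) [IF compile_a and tests_changed THEN format_ok]; (3) [IF link_lib and tests_changed THEN artifact_signed]; (6) [IF link_lib and src_changed THEN cfg_changed]. Adds format_ok, artifact_signed, cfg_changed.
Round 2: (2) [IF format_ok and cfg_changed THEN publish_ok]. Adds publish_ok.
publish_ok first appears in round 2.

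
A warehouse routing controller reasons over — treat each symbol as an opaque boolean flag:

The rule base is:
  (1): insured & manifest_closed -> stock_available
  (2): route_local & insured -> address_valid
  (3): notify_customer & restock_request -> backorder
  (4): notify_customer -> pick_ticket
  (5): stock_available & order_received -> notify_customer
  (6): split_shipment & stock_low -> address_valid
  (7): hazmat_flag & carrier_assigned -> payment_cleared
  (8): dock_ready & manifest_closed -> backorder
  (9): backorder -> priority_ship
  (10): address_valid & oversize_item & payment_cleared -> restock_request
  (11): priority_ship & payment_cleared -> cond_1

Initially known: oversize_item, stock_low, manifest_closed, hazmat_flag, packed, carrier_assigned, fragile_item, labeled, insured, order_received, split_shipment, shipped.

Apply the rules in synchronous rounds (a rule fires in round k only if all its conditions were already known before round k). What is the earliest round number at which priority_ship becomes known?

4

[1] (1) [insured & manifest_closed -> stock_available]; (6) [split_shipment & stock_low -> address_valid]; (7) [hazmat_flag & carrier_assigned -> payment_cleared]. ⇒ new: stock_available, address_valid, payment_cleared.
[2] (5) [stock_available & order_received -> notify_customer]; (10) [address_valid & oversize_item & payment_cleared -> restock_request]. ⇒ new: notify_customer, restock_request.
[3] (3) [notify_customer & restock_request -> backorder]; (4) [notify_customer -> pick_ticket]. ⇒ new: backorder, pick_ticket.
[4] (9) [backorder -> priority_ship]. ⇒ new: priority_ship.
priority_ship first appears in round 4.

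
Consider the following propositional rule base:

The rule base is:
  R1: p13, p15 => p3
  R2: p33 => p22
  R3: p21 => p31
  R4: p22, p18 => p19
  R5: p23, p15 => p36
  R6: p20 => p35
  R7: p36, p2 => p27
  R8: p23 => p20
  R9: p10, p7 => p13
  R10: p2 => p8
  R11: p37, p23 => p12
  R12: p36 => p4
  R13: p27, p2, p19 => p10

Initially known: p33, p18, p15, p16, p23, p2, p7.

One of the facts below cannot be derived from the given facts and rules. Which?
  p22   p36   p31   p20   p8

p31

Round 1 — R2, R5, R8, R10, derive p22, p36, p20, p8.
Round 2 — R4, R6, R7, R12, derive p19, p35, p27, p4.
Round 3 — R13, derive p10.
Round 4 — R9, derive p13.
Round 5 — R1, derive p3.
Derived: p36 (round 1), p8 (round 1), p22 (round 1), p20 (round 1). p31 never appears in any round.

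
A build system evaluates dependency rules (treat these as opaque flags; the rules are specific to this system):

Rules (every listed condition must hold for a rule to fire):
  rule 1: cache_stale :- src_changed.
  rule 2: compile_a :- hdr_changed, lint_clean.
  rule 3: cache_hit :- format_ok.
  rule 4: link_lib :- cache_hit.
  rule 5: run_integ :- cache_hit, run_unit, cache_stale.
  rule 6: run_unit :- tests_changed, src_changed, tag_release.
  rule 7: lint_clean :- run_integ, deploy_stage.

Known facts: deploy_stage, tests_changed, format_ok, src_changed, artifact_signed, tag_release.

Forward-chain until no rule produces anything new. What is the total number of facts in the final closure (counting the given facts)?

[1] rule 1 [cache_stale :- src_changed.]; rule 3 [cache_hit :- format_ok.]; rule 6 [run_unit :- tests_changed, src_changed, tag_release.]. ⇒ new: cache_stale, cache_hit, run_unit.
[2] rule 4 [link_lib :- cache_hit.]; rule 5 [run_integ :- cache_hit, run_unit, cache_stale.]. ⇒ new: link_lib, run_integ.
[3] rule 7 [lint_clean :- run_integ, deploy_stage.]. ⇒ new: lint_clean.
Closure: {artifact_signed, cache_hit, cache_stale, deploy_stage, format_ok, link_lib, lint_clean, run_integ, run_unit, src_changed, tag_release, tests_changed} — 12 facts.

12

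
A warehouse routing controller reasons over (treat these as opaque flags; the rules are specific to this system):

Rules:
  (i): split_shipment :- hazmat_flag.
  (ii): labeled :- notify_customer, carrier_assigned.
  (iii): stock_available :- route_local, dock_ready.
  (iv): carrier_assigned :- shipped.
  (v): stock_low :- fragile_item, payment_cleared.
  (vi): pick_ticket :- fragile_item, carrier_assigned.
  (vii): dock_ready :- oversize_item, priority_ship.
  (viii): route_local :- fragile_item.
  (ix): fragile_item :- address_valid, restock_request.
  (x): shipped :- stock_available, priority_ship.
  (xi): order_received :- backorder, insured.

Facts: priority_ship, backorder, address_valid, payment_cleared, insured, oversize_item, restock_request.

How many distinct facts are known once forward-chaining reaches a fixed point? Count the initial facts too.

Round 1: (vii) [dock_ready :- oversize_item, priority_ship.]; (ix) [fragile_item :- address_valid, restock_request.]; (xi) [order_received :- backorder, insured.]. New: dock_ready, fragile_item, order_received.
Round 2: (v) [stock_low :- fragile_item, payment_cleared.]; (viii) [route_local :- fragile_item.]. New: stock_low, route_local.
Round 3: (iii) [stock_available :- route_local, dock_ready.]. New: stock_available.
Round 4: (x) [shipped :- stock_available, priority_ship.]. New: shipped.
Round 5: (iv) [carrier_assigned :- shipped.]. New: carrier_assigned.
Round 6: (vi) [pick_ticket :- fragile_item, carrier_assigned.]. New: pick_ticket.
Closure: {address_valid, backorder, carrier_assigned, dock_ready, fragile_item, insured, order_received, oversize_item, payment_cleared, pick_ticket, priority_ship, restock_request, route_local, shipped, stock_available, stock_low} — 16 facts.

16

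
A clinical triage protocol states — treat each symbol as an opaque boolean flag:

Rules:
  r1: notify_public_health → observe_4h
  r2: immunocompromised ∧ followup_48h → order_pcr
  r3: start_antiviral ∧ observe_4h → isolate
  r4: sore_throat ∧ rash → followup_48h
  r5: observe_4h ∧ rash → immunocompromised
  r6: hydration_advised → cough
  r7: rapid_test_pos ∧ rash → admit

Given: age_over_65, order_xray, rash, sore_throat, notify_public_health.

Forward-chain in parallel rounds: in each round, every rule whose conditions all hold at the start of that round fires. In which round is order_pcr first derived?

Round 1 — r1, r4, derive observe_4h, followup_48h.
Round 2 — r5, derive immunocompromised.
Round 3 — r2, derive order_pcr.
order_pcr first appears in round 3.

3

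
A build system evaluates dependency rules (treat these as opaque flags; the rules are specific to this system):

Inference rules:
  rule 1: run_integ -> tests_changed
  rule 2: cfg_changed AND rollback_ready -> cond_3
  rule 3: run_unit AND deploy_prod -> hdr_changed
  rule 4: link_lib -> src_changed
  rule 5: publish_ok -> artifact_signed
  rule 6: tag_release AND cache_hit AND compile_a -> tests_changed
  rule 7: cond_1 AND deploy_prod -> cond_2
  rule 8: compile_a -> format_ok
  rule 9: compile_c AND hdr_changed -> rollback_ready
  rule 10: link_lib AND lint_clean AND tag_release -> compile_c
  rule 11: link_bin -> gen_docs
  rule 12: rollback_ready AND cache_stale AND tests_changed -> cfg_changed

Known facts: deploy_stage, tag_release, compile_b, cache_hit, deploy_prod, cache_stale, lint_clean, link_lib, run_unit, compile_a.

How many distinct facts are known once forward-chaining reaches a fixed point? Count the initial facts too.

18

Round 1 — rule 3, rule 4, rule 6, rule 8, rule 10, derive hdr_changed, src_changed, tests_changed, format_ok, compile_c.
Round 2 — rule 9, derive rollback_ready.
Round 3 — rule 12, derive cfg_changed.
Round 4 — rule 2, derive cond_3.
Closure: {cache_hit, cache_stale, cfg_changed, compile_a, compile_b, compile_c, cond_3, deploy_prod, deploy_stage, format_ok, hdr_changed, link_lib, lint_clean, rollback_ready, run_unit, src_changed, tag_release, tests_changed} — 18 facts.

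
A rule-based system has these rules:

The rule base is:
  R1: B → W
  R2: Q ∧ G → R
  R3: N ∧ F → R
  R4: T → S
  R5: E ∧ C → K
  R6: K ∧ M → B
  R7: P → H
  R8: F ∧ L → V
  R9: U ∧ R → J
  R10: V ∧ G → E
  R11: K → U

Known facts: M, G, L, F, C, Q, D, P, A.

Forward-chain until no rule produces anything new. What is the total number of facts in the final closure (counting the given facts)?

Round 1 fires R2, R7, R8, giving R, H, V.
Round 2 fires R10, giving E.
Round 3 fires R5, giving K.
Round 4 fires R6, R11, giving B, U.
Round 5 fires R1, R9, giving W, J.
Closure: {A, B, C, D, E, F, G, H, J, K, L, M, P, Q, R, U, V, W} — 18 facts.

18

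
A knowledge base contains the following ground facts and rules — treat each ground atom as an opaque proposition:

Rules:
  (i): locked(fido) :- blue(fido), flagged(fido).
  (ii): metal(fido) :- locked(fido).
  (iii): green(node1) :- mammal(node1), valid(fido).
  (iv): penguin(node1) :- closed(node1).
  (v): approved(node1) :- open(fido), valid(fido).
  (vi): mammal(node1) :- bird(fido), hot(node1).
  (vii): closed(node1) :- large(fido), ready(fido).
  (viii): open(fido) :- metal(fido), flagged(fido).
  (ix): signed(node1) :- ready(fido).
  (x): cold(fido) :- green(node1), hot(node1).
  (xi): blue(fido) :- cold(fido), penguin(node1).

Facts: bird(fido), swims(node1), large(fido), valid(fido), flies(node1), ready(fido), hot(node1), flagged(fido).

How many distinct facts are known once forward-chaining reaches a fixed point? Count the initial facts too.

19

Round 1 — (vi), (vii), (ix), derive mammal(node1), closed(node1), signed(node1).
Round 2 — (iii), (iv), derive green(node1), penguin(node1).
Round 3 — (x), derive cold(fido).
Round 4 — (xi), derive blue(fido).
Round 5 — (i), derive locked(fido).
Round 6 — (ii), derive metal(fido).
Round 7 — (viii), derive open(fido).
Round 8 — (v), derive approved(node1).
Closure: {approved(node1), bird(fido), blue(fido), closed(node1), cold(fido), flagged(fido), flies(node1), green(node1), hot(node1), large(fido), locked(fido), mammal(node1), metal(fido), open(fido), penguin(node1), ready(fido), signed(node1), swims(node1), valid(fido)} — 19 facts.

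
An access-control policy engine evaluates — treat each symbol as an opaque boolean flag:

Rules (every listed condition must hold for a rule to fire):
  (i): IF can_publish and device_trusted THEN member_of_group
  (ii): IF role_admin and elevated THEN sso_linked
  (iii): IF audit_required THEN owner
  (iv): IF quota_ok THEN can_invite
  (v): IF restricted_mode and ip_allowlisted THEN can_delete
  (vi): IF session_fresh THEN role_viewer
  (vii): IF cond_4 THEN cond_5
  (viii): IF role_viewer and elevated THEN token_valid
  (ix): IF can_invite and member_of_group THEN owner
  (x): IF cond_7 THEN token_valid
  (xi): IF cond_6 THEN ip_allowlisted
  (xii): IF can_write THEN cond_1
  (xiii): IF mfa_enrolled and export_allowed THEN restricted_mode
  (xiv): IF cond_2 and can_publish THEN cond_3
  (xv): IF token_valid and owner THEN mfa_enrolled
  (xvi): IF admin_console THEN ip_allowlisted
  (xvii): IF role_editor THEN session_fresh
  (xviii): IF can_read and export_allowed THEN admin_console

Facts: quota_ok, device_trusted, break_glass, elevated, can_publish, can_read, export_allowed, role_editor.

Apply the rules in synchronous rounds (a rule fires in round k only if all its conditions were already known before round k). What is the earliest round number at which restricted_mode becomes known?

5

Round 1 — (i), (iv), (xvii), (xviii), derive member_of_group, can_invite, session_fresh, admin_console.
Round 2 — (vi), (ix), (xvi), derive role_viewer, owner, ip_allowlisted.
Round 3 — (viii), derive token_valid.
Round 4 — (xv), derive mfa_enrolled.
Round 5 — (xiii), derive restricted_mode.
restricted_mode first appears in round 5.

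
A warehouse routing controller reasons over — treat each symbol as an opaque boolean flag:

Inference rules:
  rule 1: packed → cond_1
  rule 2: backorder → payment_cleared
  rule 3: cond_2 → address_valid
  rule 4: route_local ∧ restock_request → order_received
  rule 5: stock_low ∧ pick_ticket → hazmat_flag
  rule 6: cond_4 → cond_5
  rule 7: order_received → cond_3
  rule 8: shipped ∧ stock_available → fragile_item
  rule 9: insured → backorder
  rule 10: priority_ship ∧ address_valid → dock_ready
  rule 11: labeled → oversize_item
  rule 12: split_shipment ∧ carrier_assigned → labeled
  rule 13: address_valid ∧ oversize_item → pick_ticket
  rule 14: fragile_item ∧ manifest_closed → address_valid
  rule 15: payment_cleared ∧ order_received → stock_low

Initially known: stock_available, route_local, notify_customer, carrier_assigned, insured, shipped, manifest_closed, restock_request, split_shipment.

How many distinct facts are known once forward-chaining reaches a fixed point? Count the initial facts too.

20

Round 1: rule 4 [route_local ∧ restock_request → order_received]; rule 8 [shipped ∧ stock_available → fragile_item]; rule 9 [insured → backorder]; rule 12 [split_shipment ∧ carrier_assigned → labeled]. New: order_received, fragile_item, backorder, labeled.
Round 2: rule 2 [backorder → payment_cleared]; rule 7 [order_received → cond_3]; rule 11 [labeled → oversize_item]; rule 14 [fragile_item ∧ manifest_closed → address_valid]. New: payment_cleared, cond_3, oversize_item, address_valid.
Round 3: rule 13 [address_valid ∧ oversize_item → pick_ticket]; rule 15 [payment_cleared ∧ order_received → stock_low]. New: pick_ticket, stock_low.
Round 4: rule 5 [stock_low ∧ pick_ticket → hazmat_flag]. New: hazmat_flag.
Closure: {address_valid, backorder, carrier_assigned, cond_3, fragile_item, hazmat_flag, insured, labeled, manifest_closed, notify_customer, order_received, oversize_item, payment_cleared, pick_ticket, restock_request, route_local, shipped, split_shipment, stock_available, stock_low} — 20 facts.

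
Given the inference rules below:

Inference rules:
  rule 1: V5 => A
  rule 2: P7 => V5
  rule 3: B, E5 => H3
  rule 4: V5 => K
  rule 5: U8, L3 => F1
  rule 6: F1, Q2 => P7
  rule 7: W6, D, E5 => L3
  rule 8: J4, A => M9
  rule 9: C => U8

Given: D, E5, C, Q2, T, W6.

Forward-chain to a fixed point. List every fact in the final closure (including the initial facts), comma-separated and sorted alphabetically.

Round 1 fires rule 7, rule 9, giving L3, U8.
Round 2 fires rule 5, giving F1.
Round 3 fires rule 6, giving P7.
Round 4 fires rule 2, giving V5.
Round 5 fires rule 1, rule 4, giving A, K.

A, C, D, E5, F1, K, L3, P7, Q2, T, U8, V5, W6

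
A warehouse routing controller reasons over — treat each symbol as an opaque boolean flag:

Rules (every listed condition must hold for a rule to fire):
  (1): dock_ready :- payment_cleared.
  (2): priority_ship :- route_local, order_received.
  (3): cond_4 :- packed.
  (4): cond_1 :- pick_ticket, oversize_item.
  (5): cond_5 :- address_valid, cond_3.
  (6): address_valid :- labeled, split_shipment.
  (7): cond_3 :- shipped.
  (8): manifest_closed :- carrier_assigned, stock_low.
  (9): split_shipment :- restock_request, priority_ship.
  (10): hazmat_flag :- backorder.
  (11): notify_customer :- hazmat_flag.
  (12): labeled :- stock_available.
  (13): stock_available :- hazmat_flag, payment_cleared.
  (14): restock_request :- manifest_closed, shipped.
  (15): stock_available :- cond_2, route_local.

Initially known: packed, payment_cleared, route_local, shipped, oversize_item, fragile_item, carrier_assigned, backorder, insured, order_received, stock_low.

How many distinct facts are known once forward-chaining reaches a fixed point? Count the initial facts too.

24

Round 1 — (1), (2), (3), (7), (8), (10), derive dock_ready, priority_ship, cond_4, cond_3, manifest_closed, hazmat_flag.
Round 2 — (11), (13), (14), derive notify_customer, stock_available, restock_request.
Round 3 — (9), (12), derive split_shipment, labeled.
Round 4 — (6), derive address_valid.
Round 5 — (5), derive cond_5.
Closure: {address_valid, backorder, carrier_assigned, cond_3, cond_4, cond_5, dock_ready, fragile_item, hazmat_flag, insured, labeled, manifest_closed, notify_customer, order_received, oversize_item, packed, payment_cleared, priority_ship, restock_request, route_local, shipped, split_shipment, stock_available, stock_low} — 24 facts.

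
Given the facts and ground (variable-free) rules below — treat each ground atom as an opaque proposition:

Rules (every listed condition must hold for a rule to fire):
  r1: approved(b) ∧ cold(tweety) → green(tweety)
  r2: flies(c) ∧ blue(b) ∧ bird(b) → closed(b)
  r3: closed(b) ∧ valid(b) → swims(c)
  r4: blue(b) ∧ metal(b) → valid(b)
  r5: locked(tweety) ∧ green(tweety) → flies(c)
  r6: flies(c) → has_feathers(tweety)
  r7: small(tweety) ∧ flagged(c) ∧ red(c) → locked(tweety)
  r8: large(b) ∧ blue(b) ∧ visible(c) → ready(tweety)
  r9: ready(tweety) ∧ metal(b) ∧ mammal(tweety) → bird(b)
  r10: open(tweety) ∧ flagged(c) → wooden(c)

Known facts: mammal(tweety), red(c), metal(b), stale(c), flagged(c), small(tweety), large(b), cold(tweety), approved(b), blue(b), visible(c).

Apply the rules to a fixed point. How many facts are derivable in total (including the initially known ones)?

20

Round 1 fires r1, r4, r7, r8, giving green(tweety), valid(b), locked(tweety), ready(tweety).
Round 2 fires r5, r9, giving flies(c), bird(b).
Round 3 fires r2, r6, giving closed(b), has_feathers(tweety).
Round 4 fires r3, giving swims(c).
Closure: {approved(b), bird(b), blue(b), closed(b), cold(tweety), flagged(c), flies(c), green(tweety), has_feathers(tweety), large(b), locked(tweety), mammal(tweety), metal(b), ready(tweety), red(c), small(tweety), stale(c), swims(c), valid(b), visible(c)} — 20 facts.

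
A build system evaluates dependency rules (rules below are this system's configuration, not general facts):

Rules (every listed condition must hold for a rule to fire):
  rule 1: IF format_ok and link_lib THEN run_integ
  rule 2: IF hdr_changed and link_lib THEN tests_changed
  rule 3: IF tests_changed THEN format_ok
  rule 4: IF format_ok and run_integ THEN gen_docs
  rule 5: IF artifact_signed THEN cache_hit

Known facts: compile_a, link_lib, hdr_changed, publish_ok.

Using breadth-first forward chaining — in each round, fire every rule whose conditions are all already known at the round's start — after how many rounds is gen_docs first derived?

4

Round 1 — rule 2, derive tests_changed.
Round 2 — rule 3, derive format_ok.
Round 3 — rule 1, derive run_integ.
Round 4 — rule 4, derive gen_docs.
gen_docs first appears in round 4.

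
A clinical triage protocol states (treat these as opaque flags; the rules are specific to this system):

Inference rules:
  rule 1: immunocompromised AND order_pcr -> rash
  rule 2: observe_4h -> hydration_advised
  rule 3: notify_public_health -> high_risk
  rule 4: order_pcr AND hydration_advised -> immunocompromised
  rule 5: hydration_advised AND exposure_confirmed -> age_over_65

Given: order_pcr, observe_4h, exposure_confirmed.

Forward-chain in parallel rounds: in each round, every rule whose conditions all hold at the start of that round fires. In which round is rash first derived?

3

[1] rule 2 [observe_4h -> hydration_advised]. ⇒ new: hydration_advised.
[2] rule 4 [order_pcr AND hydration_advised -> immunocompromised]; rule 5 [hydration_advised AND exposure_confirmed -> age_over_65]. ⇒ new: immunocompromised, age_over_65.
[3] rule 1 [immunocompromised AND order_pcr -> rash]. ⇒ new: rash.
rash first appears in round 3.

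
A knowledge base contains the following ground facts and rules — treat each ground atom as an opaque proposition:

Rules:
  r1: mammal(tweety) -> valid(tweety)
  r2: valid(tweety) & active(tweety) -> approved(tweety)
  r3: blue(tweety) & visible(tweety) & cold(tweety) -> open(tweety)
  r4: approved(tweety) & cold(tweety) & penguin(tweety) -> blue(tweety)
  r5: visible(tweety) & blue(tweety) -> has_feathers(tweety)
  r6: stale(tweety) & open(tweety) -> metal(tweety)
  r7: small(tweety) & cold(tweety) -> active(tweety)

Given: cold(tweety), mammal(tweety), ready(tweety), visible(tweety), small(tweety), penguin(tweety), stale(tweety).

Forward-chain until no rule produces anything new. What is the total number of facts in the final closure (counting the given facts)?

14

Round 1: r1 [mammal(tweety) -> valid(tweety)]; r7 [small(tweety) & cold(tweety) -> active(tweety)]. Adds valid(tweety), active(tweety).
Round 2: r2 [valid(tweety) & active(tweety) -> approved(tweety)]. Adds approved(tweety).
Round 3: r4 [approved(tweety) & cold(tweety) & penguin(tweety) -> blue(tweety)]. Adds blue(tweety).
Round 4: r3 [blue(tweety) & visible(tweety) & cold(tweety) -> open(tweety)]; r5 [visible(tweety) & blue(tweety) -> has_feathers(tweety)]. Adds open(tweety), has_feathers(tweety).
Round 5: r6 [stale(tweety) & open(tweety) -> metal(tweety)]. Adds metal(tweety).
Closure: {active(tweety), approved(tweety), blue(tweety), cold(tweety), has_feathers(tweety), mammal(tweety), metal(tweety), open(tweety), penguin(tweety), ready(tweety), small(tweety), stale(tweety), valid(tweety), visible(tweety)} — 14 facts.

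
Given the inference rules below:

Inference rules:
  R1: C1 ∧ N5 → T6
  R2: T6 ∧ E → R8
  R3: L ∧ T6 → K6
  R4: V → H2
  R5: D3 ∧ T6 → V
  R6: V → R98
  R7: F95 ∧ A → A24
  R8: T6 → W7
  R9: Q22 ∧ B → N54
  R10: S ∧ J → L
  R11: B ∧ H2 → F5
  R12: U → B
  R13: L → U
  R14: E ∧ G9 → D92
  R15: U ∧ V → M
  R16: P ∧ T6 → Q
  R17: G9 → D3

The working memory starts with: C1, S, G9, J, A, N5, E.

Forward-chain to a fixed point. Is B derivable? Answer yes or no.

yes

[1] R1 [C1 ∧ N5 → T6]; R10 [S ∧ J → L]; R14 [E ∧ G9 → D92]; R17 [G9 → D3]. ⇒ new: T6, L, D92, D3.
[2] R2 [T6 ∧ E → R8]; R3 [L ∧ T6 → K6]; R5 [D3 ∧ T6 → V]; R8 [T6 → W7]; R13 [L → U]. ⇒ new: R8, K6, V, W7, U.
[3] R4 [V → H2]; R6 [V → R98]; R12 [U → B]; R15 [U ∧ V → M]. ⇒ new: H2, R98, B, M.
[4] R11 [B ∧ H2 → F5]. ⇒ new: F5.
B appears in round 3, so it is derivable.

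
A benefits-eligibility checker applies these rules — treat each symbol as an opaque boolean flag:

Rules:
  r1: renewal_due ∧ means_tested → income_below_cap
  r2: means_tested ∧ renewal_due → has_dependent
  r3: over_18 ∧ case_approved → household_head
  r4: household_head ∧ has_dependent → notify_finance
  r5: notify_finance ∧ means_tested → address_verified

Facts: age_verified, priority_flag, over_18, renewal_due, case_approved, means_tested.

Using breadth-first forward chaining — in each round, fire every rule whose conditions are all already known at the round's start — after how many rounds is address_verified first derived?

3

Round 1 fires r1, r2, r3, giving income_below_cap, has_dependent, household_head.
Round 2 fires r4, giving notify_finance.
Round 3 fires r5, giving address_verified.
address_verified first appears in round 3.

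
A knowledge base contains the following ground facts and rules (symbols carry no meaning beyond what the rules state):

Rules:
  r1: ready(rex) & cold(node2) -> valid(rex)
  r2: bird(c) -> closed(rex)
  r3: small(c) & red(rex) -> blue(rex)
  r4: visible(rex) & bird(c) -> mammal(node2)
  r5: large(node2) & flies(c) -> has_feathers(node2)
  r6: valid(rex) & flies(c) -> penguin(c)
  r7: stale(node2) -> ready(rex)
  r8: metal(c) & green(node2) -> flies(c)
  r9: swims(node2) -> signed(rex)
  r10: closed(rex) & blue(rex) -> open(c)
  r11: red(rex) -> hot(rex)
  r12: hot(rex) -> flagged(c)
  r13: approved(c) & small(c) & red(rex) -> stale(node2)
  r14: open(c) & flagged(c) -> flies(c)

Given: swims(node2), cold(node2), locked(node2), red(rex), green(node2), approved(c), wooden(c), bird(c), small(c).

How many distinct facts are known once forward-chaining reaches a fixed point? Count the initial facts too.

20

[1] r2 [bird(c) -> closed(rex)]; r3 [small(c) & red(rex) -> blue(rex)]; r9 [swims(node2) -> signed(rex)]; r11 [red(rex) -> hot(rex)]; r13 [approved(c) & small(c) & red(rex) -> stale(node2)]. ⇒ new: closed(rex), blue(rex), signed(rex), hot(rex), stale(node2).
[2] r7 [stale(node2) -> ready(rex)]; r10 [closed(rex) & blue(rex) -> open(c)]; r12 [hot(rex) -> flagged(c)]. ⇒ new: ready(rex), open(c), flagged(c).
[3] r1 [ready(rex) & cold(node2) -> valid(rex)]; r14 [open(c) & flagged(c) -> flies(c)]. ⇒ new: valid(rex), flies(c).
[4] r6 [valid(rex) & flies(c) -> penguin(c)]. ⇒ new: penguin(c).
Closure: {approved(c), bird(c), blue(rex), closed(rex), cold(node2), flagged(c), flies(c), green(node2), hot(rex), locked(node2), open(c), penguin(c), ready(rex), red(rex), signed(rex), small(c), stale(node2), swims(node2), valid(rex), wooden(c)} — 20 facts.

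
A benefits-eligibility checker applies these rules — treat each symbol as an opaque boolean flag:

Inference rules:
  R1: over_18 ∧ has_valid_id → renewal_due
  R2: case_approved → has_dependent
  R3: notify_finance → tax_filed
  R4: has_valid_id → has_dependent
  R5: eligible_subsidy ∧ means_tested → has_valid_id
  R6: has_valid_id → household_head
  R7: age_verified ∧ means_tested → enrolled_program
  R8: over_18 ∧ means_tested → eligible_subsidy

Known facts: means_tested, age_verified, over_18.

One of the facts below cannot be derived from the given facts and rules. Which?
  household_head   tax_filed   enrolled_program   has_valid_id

tax_filed

Round 1: R7 [age_verified ∧ means_tested → enrolled_program]; R8 [over_18 ∧ means_tested → eligible_subsidy]. New: enrolled_program, eligible_subsidy.
Round 2: R5 [eligible_subsidy ∧ means_tested → has_valid_id]. New: has_valid_id.
Round 3: R1 [over_18 ∧ has_valid_id → renewal_due]; R4 [has_valid_id → has_dependent]; R6 [has_valid_id → household_head]. New: renewal_due, has_dependent, household_head.
Derived: has_valid_id (round 2), enrolled_program (round 1), household_head (round 3). tax_filed never appears in any round.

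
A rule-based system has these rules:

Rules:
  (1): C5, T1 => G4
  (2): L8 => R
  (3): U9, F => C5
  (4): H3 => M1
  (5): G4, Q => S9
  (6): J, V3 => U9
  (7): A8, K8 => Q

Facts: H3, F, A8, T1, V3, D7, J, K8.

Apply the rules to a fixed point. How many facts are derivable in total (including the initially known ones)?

Round 1 fires (4), (6), (7), giving M1, U9, Q.
Round 2 fires (3), giving C5.
Round 3 fires (1), giving G4.
Round 4 fires (5), giving S9.
Closure: {A8, C5, D7, F, G4, H3, J, K8, M1, Q, S9, T1, U9, V3} — 14 facts.

14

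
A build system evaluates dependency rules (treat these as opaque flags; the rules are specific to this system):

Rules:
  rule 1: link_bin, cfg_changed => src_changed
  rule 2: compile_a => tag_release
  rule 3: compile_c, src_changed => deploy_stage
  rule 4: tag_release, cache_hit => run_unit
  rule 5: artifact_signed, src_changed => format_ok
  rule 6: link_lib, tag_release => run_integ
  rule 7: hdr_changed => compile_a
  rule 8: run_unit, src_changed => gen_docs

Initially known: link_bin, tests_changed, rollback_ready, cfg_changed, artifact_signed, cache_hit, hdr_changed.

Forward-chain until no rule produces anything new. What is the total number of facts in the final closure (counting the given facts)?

13

Round 1 fires rule 1, rule 7, giving src_changed, compile_a.
Round 2 fires rule 2, rule 5, giving tag_release, format_ok.
Round 3 fires rule 4, giving run_unit.
Round 4 fires rule 8, giving gen_docs.
Closure: {artifact_signed, cache_hit, cfg_changed, compile_a, format_ok, gen_docs, hdr_changed, link_bin, rollback_ready, run_unit, src_changed, tag_release, tests_changed} — 13 facts.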